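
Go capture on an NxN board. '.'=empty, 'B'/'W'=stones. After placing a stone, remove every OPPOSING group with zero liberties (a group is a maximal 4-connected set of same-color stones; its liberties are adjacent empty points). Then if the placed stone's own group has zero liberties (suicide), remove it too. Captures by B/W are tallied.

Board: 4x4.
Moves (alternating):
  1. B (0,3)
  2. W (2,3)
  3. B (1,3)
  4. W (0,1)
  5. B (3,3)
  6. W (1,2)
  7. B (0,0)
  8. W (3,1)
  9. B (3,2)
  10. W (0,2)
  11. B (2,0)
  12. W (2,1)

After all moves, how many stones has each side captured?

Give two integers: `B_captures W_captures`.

Answer: 0 2

Derivation:
Move 1: B@(0,3) -> caps B=0 W=0
Move 2: W@(2,3) -> caps B=0 W=0
Move 3: B@(1,3) -> caps B=0 W=0
Move 4: W@(0,1) -> caps B=0 W=0
Move 5: B@(3,3) -> caps B=0 W=0
Move 6: W@(1,2) -> caps B=0 W=0
Move 7: B@(0,0) -> caps B=0 W=0
Move 8: W@(3,1) -> caps B=0 W=0
Move 9: B@(3,2) -> caps B=0 W=0
Move 10: W@(0,2) -> caps B=0 W=2
Move 11: B@(2,0) -> caps B=0 W=2
Move 12: W@(2,1) -> caps B=0 W=2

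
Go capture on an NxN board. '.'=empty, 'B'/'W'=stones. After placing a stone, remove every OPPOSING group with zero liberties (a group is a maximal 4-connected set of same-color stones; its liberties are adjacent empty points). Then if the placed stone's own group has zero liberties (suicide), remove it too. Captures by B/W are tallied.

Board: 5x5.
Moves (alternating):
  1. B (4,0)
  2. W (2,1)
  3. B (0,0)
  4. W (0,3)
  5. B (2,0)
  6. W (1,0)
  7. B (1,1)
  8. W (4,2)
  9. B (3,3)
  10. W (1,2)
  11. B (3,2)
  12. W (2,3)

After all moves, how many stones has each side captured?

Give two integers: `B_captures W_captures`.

Move 1: B@(4,0) -> caps B=0 W=0
Move 2: W@(2,1) -> caps B=0 W=0
Move 3: B@(0,0) -> caps B=0 W=0
Move 4: W@(0,3) -> caps B=0 W=0
Move 5: B@(2,0) -> caps B=0 W=0
Move 6: W@(1,0) -> caps B=0 W=0
Move 7: B@(1,1) -> caps B=1 W=0
Move 8: W@(4,2) -> caps B=1 W=0
Move 9: B@(3,3) -> caps B=1 W=0
Move 10: W@(1,2) -> caps B=1 W=0
Move 11: B@(3,2) -> caps B=1 W=0
Move 12: W@(2,3) -> caps B=1 W=0

Answer: 1 0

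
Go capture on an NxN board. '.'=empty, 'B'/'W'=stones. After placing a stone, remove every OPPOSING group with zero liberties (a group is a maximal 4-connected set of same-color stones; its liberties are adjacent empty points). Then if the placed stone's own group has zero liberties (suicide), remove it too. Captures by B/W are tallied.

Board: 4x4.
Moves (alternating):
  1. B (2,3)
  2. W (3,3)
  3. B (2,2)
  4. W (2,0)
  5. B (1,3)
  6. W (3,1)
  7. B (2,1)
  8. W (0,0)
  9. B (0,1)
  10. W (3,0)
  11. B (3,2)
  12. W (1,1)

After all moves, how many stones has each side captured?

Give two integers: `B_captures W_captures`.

Answer: 1 0

Derivation:
Move 1: B@(2,3) -> caps B=0 W=0
Move 2: W@(3,3) -> caps B=0 W=0
Move 3: B@(2,2) -> caps B=0 W=0
Move 4: W@(2,0) -> caps B=0 W=0
Move 5: B@(1,3) -> caps B=0 W=0
Move 6: W@(3,1) -> caps B=0 W=0
Move 7: B@(2,1) -> caps B=0 W=0
Move 8: W@(0,0) -> caps B=0 W=0
Move 9: B@(0,1) -> caps B=0 W=0
Move 10: W@(3,0) -> caps B=0 W=0
Move 11: B@(3,2) -> caps B=1 W=0
Move 12: W@(1,1) -> caps B=1 W=0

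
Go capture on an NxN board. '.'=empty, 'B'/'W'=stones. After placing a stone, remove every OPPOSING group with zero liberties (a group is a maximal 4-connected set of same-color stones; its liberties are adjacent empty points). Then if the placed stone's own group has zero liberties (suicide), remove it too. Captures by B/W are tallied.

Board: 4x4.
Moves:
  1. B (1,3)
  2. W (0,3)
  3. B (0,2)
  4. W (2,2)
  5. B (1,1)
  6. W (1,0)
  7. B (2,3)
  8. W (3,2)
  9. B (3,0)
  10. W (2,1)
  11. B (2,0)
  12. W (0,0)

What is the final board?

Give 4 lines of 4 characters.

Answer: W.B.
WB.B
BWWB
B.W.

Derivation:
Move 1: B@(1,3) -> caps B=0 W=0
Move 2: W@(0,3) -> caps B=0 W=0
Move 3: B@(0,2) -> caps B=1 W=0
Move 4: W@(2,2) -> caps B=1 W=0
Move 5: B@(1,1) -> caps B=1 W=0
Move 6: W@(1,0) -> caps B=1 W=0
Move 7: B@(2,3) -> caps B=1 W=0
Move 8: W@(3,2) -> caps B=1 W=0
Move 9: B@(3,0) -> caps B=1 W=0
Move 10: W@(2,1) -> caps B=1 W=0
Move 11: B@(2,0) -> caps B=1 W=0
Move 12: W@(0,0) -> caps B=1 W=0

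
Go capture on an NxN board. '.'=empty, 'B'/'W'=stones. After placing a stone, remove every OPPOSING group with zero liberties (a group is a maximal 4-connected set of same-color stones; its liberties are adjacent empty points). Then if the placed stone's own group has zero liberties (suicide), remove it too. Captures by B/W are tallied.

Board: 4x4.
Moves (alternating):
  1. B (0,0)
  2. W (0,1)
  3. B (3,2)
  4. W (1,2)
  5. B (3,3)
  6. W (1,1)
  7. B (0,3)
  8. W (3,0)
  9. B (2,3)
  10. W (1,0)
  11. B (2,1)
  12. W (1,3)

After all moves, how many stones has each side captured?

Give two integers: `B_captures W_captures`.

Move 1: B@(0,0) -> caps B=0 W=0
Move 2: W@(0,1) -> caps B=0 W=0
Move 3: B@(3,2) -> caps B=0 W=0
Move 4: W@(1,2) -> caps B=0 W=0
Move 5: B@(3,3) -> caps B=0 W=0
Move 6: W@(1,1) -> caps B=0 W=0
Move 7: B@(0,3) -> caps B=0 W=0
Move 8: W@(3,0) -> caps B=0 W=0
Move 9: B@(2,3) -> caps B=0 W=0
Move 10: W@(1,0) -> caps B=0 W=1
Move 11: B@(2,1) -> caps B=0 W=1
Move 12: W@(1,3) -> caps B=0 W=1

Answer: 0 1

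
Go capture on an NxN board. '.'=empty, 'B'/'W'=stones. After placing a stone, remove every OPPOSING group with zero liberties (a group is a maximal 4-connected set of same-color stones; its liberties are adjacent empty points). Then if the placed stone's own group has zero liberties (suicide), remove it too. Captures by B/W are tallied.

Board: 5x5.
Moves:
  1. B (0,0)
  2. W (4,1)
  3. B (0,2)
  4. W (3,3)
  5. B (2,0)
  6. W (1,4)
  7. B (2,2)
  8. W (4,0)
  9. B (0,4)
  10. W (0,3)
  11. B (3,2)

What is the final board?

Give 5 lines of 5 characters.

Answer: B.BW.
....W
B.B..
..BW.
WW...

Derivation:
Move 1: B@(0,0) -> caps B=0 W=0
Move 2: W@(4,1) -> caps B=0 W=0
Move 3: B@(0,2) -> caps B=0 W=0
Move 4: W@(3,3) -> caps B=0 W=0
Move 5: B@(2,0) -> caps B=0 W=0
Move 6: W@(1,4) -> caps B=0 W=0
Move 7: B@(2,2) -> caps B=0 W=0
Move 8: W@(4,0) -> caps B=0 W=0
Move 9: B@(0,4) -> caps B=0 W=0
Move 10: W@(0,3) -> caps B=0 W=1
Move 11: B@(3,2) -> caps B=0 W=1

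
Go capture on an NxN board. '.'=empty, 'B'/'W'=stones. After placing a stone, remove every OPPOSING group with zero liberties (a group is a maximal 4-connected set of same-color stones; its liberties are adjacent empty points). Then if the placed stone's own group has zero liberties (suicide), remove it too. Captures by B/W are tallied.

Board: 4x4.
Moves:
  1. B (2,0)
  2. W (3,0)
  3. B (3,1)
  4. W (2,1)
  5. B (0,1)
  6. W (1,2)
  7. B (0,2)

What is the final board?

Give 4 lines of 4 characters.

Move 1: B@(2,0) -> caps B=0 W=0
Move 2: W@(3,0) -> caps B=0 W=0
Move 3: B@(3,1) -> caps B=1 W=0
Move 4: W@(2,1) -> caps B=1 W=0
Move 5: B@(0,1) -> caps B=1 W=0
Move 6: W@(1,2) -> caps B=1 W=0
Move 7: B@(0,2) -> caps B=1 W=0

Answer: .BB.
..W.
BW..
.B..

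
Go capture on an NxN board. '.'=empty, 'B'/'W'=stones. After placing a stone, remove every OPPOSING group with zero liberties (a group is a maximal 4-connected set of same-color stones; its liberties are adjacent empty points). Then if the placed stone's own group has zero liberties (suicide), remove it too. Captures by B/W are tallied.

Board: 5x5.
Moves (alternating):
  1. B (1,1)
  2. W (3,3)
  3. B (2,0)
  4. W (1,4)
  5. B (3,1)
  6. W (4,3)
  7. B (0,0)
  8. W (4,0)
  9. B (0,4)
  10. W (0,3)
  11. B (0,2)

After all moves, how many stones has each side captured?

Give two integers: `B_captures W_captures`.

Move 1: B@(1,1) -> caps B=0 W=0
Move 2: W@(3,3) -> caps B=0 W=0
Move 3: B@(2,0) -> caps B=0 W=0
Move 4: W@(1,4) -> caps B=0 W=0
Move 5: B@(3,1) -> caps B=0 W=0
Move 6: W@(4,3) -> caps B=0 W=0
Move 7: B@(0,0) -> caps B=0 W=0
Move 8: W@(4,0) -> caps B=0 W=0
Move 9: B@(0,4) -> caps B=0 W=0
Move 10: W@(0,3) -> caps B=0 W=1
Move 11: B@(0,2) -> caps B=0 W=1

Answer: 0 1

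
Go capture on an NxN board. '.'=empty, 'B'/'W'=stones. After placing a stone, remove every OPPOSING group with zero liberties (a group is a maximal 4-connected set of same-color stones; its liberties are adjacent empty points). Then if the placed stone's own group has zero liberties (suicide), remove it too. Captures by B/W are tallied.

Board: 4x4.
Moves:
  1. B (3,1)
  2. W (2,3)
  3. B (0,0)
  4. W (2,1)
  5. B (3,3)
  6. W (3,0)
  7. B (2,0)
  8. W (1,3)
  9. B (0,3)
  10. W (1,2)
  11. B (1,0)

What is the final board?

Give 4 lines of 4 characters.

Move 1: B@(3,1) -> caps B=0 W=0
Move 2: W@(2,3) -> caps B=0 W=0
Move 3: B@(0,0) -> caps B=0 W=0
Move 4: W@(2,1) -> caps B=0 W=0
Move 5: B@(3,3) -> caps B=0 W=0
Move 6: W@(3,0) -> caps B=0 W=0
Move 7: B@(2,0) -> caps B=1 W=0
Move 8: W@(1,3) -> caps B=1 W=0
Move 9: B@(0,3) -> caps B=1 W=0
Move 10: W@(1,2) -> caps B=1 W=0
Move 11: B@(1,0) -> caps B=1 W=0

Answer: B..B
B.WW
BW.W
.B.B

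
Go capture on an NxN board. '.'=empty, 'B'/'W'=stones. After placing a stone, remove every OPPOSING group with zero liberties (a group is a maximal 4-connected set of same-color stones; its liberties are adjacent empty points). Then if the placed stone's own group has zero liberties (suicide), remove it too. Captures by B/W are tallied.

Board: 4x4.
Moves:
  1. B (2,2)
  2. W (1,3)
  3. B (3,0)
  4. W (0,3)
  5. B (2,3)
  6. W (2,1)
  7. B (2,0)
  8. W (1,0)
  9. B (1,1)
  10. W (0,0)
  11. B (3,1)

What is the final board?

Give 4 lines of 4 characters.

Move 1: B@(2,2) -> caps B=0 W=0
Move 2: W@(1,3) -> caps B=0 W=0
Move 3: B@(3,0) -> caps B=0 W=0
Move 4: W@(0,3) -> caps B=0 W=0
Move 5: B@(2,3) -> caps B=0 W=0
Move 6: W@(2,1) -> caps B=0 W=0
Move 7: B@(2,0) -> caps B=0 W=0
Move 8: W@(1,0) -> caps B=0 W=0
Move 9: B@(1,1) -> caps B=0 W=0
Move 10: W@(0,0) -> caps B=0 W=0
Move 11: B@(3,1) -> caps B=1 W=0

Answer: W..W
WB.W
B.BB
BB..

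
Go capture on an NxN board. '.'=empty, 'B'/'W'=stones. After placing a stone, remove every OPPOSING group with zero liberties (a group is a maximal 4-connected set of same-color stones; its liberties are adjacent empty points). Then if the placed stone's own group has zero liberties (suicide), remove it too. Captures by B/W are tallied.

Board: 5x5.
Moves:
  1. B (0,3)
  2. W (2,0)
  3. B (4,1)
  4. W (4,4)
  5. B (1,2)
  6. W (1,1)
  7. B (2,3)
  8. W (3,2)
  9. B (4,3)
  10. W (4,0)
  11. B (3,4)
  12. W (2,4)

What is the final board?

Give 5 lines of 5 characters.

Answer: ...B.
.WB..
W..BW
..W.B
WB.B.

Derivation:
Move 1: B@(0,3) -> caps B=0 W=0
Move 2: W@(2,0) -> caps B=0 W=0
Move 3: B@(4,1) -> caps B=0 W=0
Move 4: W@(4,4) -> caps B=0 W=0
Move 5: B@(1,2) -> caps B=0 W=0
Move 6: W@(1,1) -> caps B=0 W=0
Move 7: B@(2,3) -> caps B=0 W=0
Move 8: W@(3,2) -> caps B=0 W=0
Move 9: B@(4,3) -> caps B=0 W=0
Move 10: W@(4,0) -> caps B=0 W=0
Move 11: B@(3,4) -> caps B=1 W=0
Move 12: W@(2,4) -> caps B=1 W=0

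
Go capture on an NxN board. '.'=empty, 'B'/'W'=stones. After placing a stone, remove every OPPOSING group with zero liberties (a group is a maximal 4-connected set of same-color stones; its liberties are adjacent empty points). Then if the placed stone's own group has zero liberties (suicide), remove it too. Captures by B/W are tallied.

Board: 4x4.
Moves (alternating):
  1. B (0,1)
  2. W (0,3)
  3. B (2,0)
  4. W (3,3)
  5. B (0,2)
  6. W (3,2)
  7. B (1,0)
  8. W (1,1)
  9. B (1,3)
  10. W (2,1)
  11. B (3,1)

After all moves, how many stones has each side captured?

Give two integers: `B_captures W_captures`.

Move 1: B@(0,1) -> caps B=0 W=0
Move 2: W@(0,3) -> caps B=0 W=0
Move 3: B@(2,0) -> caps B=0 W=0
Move 4: W@(3,3) -> caps B=0 W=0
Move 5: B@(0,2) -> caps B=0 W=0
Move 6: W@(3,2) -> caps B=0 W=0
Move 7: B@(1,0) -> caps B=0 W=0
Move 8: W@(1,1) -> caps B=0 W=0
Move 9: B@(1,3) -> caps B=1 W=0
Move 10: W@(2,1) -> caps B=1 W=0
Move 11: B@(3,1) -> caps B=1 W=0

Answer: 1 0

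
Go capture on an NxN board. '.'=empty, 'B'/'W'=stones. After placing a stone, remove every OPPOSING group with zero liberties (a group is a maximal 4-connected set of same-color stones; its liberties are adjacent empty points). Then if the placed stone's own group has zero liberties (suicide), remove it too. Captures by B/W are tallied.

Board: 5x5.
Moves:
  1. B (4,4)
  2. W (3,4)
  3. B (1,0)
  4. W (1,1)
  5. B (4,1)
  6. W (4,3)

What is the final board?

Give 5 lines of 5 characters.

Answer: .....
BW...
.....
....W
.B.W.

Derivation:
Move 1: B@(4,4) -> caps B=0 W=0
Move 2: W@(3,4) -> caps B=0 W=0
Move 3: B@(1,0) -> caps B=0 W=0
Move 4: W@(1,1) -> caps B=0 W=0
Move 5: B@(4,1) -> caps B=0 W=0
Move 6: W@(4,3) -> caps B=0 W=1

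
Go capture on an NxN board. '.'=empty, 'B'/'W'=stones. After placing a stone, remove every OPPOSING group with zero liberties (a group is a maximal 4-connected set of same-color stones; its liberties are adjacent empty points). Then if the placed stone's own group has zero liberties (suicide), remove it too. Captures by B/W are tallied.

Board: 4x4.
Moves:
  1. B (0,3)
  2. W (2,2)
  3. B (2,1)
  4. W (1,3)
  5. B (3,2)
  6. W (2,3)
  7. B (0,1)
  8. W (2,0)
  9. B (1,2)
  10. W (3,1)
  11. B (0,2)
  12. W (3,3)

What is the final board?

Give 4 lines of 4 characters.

Answer: .BBB
..BW
WBWW
.W.W

Derivation:
Move 1: B@(0,3) -> caps B=0 W=0
Move 2: W@(2,2) -> caps B=0 W=0
Move 3: B@(2,1) -> caps B=0 W=0
Move 4: W@(1,3) -> caps B=0 W=0
Move 5: B@(3,2) -> caps B=0 W=0
Move 6: W@(2,3) -> caps B=0 W=0
Move 7: B@(0,1) -> caps B=0 W=0
Move 8: W@(2,0) -> caps B=0 W=0
Move 9: B@(1,2) -> caps B=0 W=0
Move 10: W@(3,1) -> caps B=0 W=0
Move 11: B@(0,2) -> caps B=0 W=0
Move 12: W@(3,3) -> caps B=0 W=1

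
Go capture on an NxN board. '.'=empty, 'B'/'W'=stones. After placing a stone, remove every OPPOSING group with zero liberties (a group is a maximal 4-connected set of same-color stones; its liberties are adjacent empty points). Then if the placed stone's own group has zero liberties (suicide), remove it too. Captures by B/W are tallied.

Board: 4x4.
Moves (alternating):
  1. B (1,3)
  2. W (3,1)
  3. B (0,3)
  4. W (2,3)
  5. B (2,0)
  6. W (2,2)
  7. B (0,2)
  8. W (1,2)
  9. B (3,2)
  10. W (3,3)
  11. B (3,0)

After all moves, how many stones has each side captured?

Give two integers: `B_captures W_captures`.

Move 1: B@(1,3) -> caps B=0 W=0
Move 2: W@(3,1) -> caps B=0 W=0
Move 3: B@(0,3) -> caps B=0 W=0
Move 4: W@(2,3) -> caps B=0 W=0
Move 5: B@(2,0) -> caps B=0 W=0
Move 6: W@(2,2) -> caps B=0 W=0
Move 7: B@(0,2) -> caps B=0 W=0
Move 8: W@(1,2) -> caps B=0 W=0
Move 9: B@(3,2) -> caps B=0 W=0
Move 10: W@(3,3) -> caps B=0 W=1
Move 11: B@(3,0) -> caps B=0 W=1

Answer: 0 1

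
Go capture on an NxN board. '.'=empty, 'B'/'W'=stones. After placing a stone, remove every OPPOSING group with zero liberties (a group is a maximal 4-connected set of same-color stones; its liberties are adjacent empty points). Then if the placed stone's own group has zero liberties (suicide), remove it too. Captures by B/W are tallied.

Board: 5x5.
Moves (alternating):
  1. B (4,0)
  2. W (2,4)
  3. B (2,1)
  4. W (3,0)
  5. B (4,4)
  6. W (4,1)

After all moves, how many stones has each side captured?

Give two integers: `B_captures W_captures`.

Move 1: B@(4,0) -> caps B=0 W=0
Move 2: W@(2,4) -> caps B=0 W=0
Move 3: B@(2,1) -> caps B=0 W=0
Move 4: W@(3,0) -> caps B=0 W=0
Move 5: B@(4,4) -> caps B=0 W=0
Move 6: W@(4,1) -> caps B=0 W=1

Answer: 0 1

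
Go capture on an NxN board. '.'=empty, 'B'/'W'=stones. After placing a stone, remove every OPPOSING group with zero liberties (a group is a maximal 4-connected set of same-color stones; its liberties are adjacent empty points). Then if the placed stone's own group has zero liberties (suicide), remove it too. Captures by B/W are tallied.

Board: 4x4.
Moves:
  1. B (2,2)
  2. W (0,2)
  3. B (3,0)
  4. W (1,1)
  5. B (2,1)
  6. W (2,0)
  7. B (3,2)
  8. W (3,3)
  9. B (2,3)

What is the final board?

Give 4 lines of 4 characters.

Move 1: B@(2,2) -> caps B=0 W=0
Move 2: W@(0,2) -> caps B=0 W=0
Move 3: B@(3,0) -> caps B=0 W=0
Move 4: W@(1,1) -> caps B=0 W=0
Move 5: B@(2,1) -> caps B=0 W=0
Move 6: W@(2,0) -> caps B=0 W=0
Move 7: B@(3,2) -> caps B=0 W=0
Move 8: W@(3,3) -> caps B=0 W=0
Move 9: B@(2,3) -> caps B=1 W=0

Answer: ..W.
.W..
WBBB
B.B.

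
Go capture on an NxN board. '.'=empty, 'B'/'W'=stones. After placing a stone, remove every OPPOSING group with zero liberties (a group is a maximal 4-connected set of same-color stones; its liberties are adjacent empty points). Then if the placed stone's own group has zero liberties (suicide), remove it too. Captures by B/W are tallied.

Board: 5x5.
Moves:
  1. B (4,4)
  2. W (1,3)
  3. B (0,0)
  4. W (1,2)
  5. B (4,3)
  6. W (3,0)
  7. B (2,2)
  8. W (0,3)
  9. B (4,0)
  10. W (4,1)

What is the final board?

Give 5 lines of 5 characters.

Move 1: B@(4,4) -> caps B=0 W=0
Move 2: W@(1,3) -> caps B=0 W=0
Move 3: B@(0,0) -> caps B=0 W=0
Move 4: W@(1,2) -> caps B=0 W=0
Move 5: B@(4,3) -> caps B=0 W=0
Move 6: W@(3,0) -> caps B=0 W=0
Move 7: B@(2,2) -> caps B=0 W=0
Move 8: W@(0,3) -> caps B=0 W=0
Move 9: B@(4,0) -> caps B=0 W=0
Move 10: W@(4,1) -> caps B=0 W=1

Answer: B..W.
..WW.
..B..
W....
.W.BB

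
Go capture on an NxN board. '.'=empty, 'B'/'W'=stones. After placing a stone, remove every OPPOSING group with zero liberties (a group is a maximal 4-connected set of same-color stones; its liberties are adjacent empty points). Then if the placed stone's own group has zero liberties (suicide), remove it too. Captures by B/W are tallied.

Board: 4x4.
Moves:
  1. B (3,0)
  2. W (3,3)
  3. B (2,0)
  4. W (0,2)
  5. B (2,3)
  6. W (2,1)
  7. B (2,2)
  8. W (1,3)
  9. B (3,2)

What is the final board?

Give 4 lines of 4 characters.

Move 1: B@(3,0) -> caps B=0 W=0
Move 2: W@(3,3) -> caps B=0 W=0
Move 3: B@(2,0) -> caps B=0 W=0
Move 4: W@(0,2) -> caps B=0 W=0
Move 5: B@(2,3) -> caps B=0 W=0
Move 6: W@(2,1) -> caps B=0 W=0
Move 7: B@(2,2) -> caps B=0 W=0
Move 8: W@(1,3) -> caps B=0 W=0
Move 9: B@(3,2) -> caps B=1 W=0

Answer: ..W.
...W
BWBB
B.B.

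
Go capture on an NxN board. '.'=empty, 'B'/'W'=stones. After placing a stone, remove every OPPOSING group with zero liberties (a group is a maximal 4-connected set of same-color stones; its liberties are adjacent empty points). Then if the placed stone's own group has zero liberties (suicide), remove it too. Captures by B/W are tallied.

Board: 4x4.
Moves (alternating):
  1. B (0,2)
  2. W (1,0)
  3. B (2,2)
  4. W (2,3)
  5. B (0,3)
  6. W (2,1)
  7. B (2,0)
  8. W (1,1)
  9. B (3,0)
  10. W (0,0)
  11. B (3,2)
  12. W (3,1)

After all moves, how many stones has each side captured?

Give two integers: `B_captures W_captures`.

Move 1: B@(0,2) -> caps B=0 W=0
Move 2: W@(1,0) -> caps B=0 W=0
Move 3: B@(2,2) -> caps B=0 W=0
Move 4: W@(2,3) -> caps B=0 W=0
Move 5: B@(0,3) -> caps B=0 W=0
Move 6: W@(2,1) -> caps B=0 W=0
Move 7: B@(2,0) -> caps B=0 W=0
Move 8: W@(1,1) -> caps B=0 W=0
Move 9: B@(3,0) -> caps B=0 W=0
Move 10: W@(0,0) -> caps B=0 W=0
Move 11: B@(3,2) -> caps B=0 W=0
Move 12: W@(3,1) -> caps B=0 W=2

Answer: 0 2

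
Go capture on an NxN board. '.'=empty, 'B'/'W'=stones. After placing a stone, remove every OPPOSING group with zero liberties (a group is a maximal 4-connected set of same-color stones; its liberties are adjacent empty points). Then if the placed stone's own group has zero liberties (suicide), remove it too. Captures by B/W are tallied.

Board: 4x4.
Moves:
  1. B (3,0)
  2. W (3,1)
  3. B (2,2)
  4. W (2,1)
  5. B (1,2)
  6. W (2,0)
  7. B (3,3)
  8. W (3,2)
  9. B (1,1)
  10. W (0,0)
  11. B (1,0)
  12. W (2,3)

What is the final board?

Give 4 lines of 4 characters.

Move 1: B@(3,0) -> caps B=0 W=0
Move 2: W@(3,1) -> caps B=0 W=0
Move 3: B@(2,2) -> caps B=0 W=0
Move 4: W@(2,1) -> caps B=0 W=0
Move 5: B@(1,2) -> caps B=0 W=0
Move 6: W@(2,0) -> caps B=0 W=1
Move 7: B@(3,3) -> caps B=0 W=1
Move 8: W@(3,2) -> caps B=0 W=1
Move 9: B@(1,1) -> caps B=0 W=1
Move 10: W@(0,0) -> caps B=0 W=1
Move 11: B@(1,0) -> caps B=0 W=1
Move 12: W@(2,3) -> caps B=0 W=2

Answer: W...
BBB.
WWBW
.WW.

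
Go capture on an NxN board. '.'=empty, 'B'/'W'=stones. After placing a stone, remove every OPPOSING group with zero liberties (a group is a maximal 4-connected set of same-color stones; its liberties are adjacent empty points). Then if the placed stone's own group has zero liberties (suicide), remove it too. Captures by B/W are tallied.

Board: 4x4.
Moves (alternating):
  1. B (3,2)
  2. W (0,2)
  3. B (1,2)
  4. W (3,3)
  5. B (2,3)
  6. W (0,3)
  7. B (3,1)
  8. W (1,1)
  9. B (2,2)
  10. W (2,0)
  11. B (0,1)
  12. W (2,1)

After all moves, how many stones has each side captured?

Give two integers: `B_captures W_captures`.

Answer: 1 0

Derivation:
Move 1: B@(3,2) -> caps B=0 W=0
Move 2: W@(0,2) -> caps B=0 W=0
Move 3: B@(1,2) -> caps B=0 W=0
Move 4: W@(3,3) -> caps B=0 W=0
Move 5: B@(2,3) -> caps B=1 W=0
Move 6: W@(0,3) -> caps B=1 W=0
Move 7: B@(3,1) -> caps B=1 W=0
Move 8: W@(1,1) -> caps B=1 W=0
Move 9: B@(2,2) -> caps B=1 W=0
Move 10: W@(2,0) -> caps B=1 W=0
Move 11: B@(0,1) -> caps B=1 W=0
Move 12: W@(2,1) -> caps B=1 W=0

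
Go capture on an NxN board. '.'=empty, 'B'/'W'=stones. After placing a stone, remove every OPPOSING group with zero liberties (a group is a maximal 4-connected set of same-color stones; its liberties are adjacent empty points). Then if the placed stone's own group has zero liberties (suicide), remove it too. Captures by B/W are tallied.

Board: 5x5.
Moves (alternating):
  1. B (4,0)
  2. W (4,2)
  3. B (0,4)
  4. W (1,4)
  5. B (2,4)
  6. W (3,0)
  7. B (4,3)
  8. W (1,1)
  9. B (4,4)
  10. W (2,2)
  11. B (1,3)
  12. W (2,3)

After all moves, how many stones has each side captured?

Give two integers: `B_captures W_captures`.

Move 1: B@(4,0) -> caps B=0 W=0
Move 2: W@(4,2) -> caps B=0 W=0
Move 3: B@(0,4) -> caps B=0 W=0
Move 4: W@(1,4) -> caps B=0 W=0
Move 5: B@(2,4) -> caps B=0 W=0
Move 6: W@(3,0) -> caps B=0 W=0
Move 7: B@(4,3) -> caps B=0 W=0
Move 8: W@(1,1) -> caps B=0 W=0
Move 9: B@(4,4) -> caps B=0 W=0
Move 10: W@(2,2) -> caps B=0 W=0
Move 11: B@(1,3) -> caps B=1 W=0
Move 12: W@(2,3) -> caps B=1 W=0

Answer: 1 0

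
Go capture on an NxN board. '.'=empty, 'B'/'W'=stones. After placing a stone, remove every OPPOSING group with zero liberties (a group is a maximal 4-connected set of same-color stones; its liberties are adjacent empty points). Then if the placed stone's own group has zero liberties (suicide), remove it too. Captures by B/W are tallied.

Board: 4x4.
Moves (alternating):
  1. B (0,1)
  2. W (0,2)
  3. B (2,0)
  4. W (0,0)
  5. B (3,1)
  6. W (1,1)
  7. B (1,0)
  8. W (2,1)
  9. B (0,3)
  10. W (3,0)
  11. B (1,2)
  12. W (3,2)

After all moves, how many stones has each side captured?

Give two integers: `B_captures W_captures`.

Move 1: B@(0,1) -> caps B=0 W=0
Move 2: W@(0,2) -> caps B=0 W=0
Move 3: B@(2,0) -> caps B=0 W=0
Move 4: W@(0,0) -> caps B=0 W=0
Move 5: B@(3,1) -> caps B=0 W=0
Move 6: W@(1,1) -> caps B=0 W=1
Move 7: B@(1,0) -> caps B=0 W=1
Move 8: W@(2,1) -> caps B=0 W=1
Move 9: B@(0,3) -> caps B=0 W=1
Move 10: W@(3,0) -> caps B=0 W=3
Move 11: B@(1,2) -> caps B=0 W=3
Move 12: W@(3,2) -> caps B=0 W=4

Answer: 0 4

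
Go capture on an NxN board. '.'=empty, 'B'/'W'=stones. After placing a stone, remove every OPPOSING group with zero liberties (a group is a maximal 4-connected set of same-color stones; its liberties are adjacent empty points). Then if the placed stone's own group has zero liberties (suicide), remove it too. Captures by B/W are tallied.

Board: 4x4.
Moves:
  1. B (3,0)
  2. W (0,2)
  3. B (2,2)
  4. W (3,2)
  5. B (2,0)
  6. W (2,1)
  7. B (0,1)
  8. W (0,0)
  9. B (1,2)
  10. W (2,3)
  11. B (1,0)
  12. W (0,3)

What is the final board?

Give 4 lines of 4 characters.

Move 1: B@(3,0) -> caps B=0 W=0
Move 2: W@(0,2) -> caps B=0 W=0
Move 3: B@(2,2) -> caps B=0 W=0
Move 4: W@(3,2) -> caps B=0 W=0
Move 5: B@(2,0) -> caps B=0 W=0
Move 6: W@(2,1) -> caps B=0 W=0
Move 7: B@(0,1) -> caps B=0 W=0
Move 8: W@(0,0) -> caps B=0 W=0
Move 9: B@(1,2) -> caps B=0 W=0
Move 10: W@(2,3) -> caps B=0 W=0
Move 11: B@(1,0) -> caps B=1 W=0
Move 12: W@(0,3) -> caps B=1 W=0

Answer: .BWW
B.B.
BWBW
B.W.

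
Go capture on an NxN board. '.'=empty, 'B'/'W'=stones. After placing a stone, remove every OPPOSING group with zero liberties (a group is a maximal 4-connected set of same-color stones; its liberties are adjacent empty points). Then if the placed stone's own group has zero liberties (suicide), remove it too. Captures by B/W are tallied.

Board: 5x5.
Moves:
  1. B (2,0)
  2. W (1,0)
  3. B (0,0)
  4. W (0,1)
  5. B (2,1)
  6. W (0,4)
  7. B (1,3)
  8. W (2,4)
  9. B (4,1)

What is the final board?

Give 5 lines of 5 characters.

Move 1: B@(2,0) -> caps B=0 W=0
Move 2: W@(1,0) -> caps B=0 W=0
Move 3: B@(0,0) -> caps B=0 W=0
Move 4: W@(0,1) -> caps B=0 W=1
Move 5: B@(2,1) -> caps B=0 W=1
Move 6: W@(0,4) -> caps B=0 W=1
Move 7: B@(1,3) -> caps B=0 W=1
Move 8: W@(2,4) -> caps B=0 W=1
Move 9: B@(4,1) -> caps B=0 W=1

Answer: .W..W
W..B.
BB..W
.....
.B...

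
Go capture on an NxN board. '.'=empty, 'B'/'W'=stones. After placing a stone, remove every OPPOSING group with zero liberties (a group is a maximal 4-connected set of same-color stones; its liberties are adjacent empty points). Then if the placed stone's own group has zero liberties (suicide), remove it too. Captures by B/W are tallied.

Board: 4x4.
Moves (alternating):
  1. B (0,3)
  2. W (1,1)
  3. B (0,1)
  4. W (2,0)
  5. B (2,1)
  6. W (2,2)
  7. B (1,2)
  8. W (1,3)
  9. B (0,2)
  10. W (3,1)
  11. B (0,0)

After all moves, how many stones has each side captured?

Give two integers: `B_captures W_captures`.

Move 1: B@(0,3) -> caps B=0 W=0
Move 2: W@(1,1) -> caps B=0 W=0
Move 3: B@(0,1) -> caps B=0 W=0
Move 4: W@(2,0) -> caps B=0 W=0
Move 5: B@(2,1) -> caps B=0 W=0
Move 6: W@(2,2) -> caps B=0 W=0
Move 7: B@(1,2) -> caps B=0 W=0
Move 8: W@(1,3) -> caps B=0 W=0
Move 9: B@(0,2) -> caps B=0 W=0
Move 10: W@(3,1) -> caps B=0 W=1
Move 11: B@(0,0) -> caps B=0 W=1

Answer: 0 1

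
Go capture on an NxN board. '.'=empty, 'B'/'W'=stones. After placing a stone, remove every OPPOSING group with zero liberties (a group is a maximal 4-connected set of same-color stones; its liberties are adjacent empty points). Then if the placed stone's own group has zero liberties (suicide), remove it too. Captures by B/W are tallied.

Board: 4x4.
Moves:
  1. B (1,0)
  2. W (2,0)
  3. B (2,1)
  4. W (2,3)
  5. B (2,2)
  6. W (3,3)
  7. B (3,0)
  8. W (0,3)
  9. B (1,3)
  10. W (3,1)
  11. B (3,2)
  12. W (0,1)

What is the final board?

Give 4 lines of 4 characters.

Move 1: B@(1,0) -> caps B=0 W=0
Move 2: W@(2,0) -> caps B=0 W=0
Move 3: B@(2,1) -> caps B=0 W=0
Move 4: W@(2,3) -> caps B=0 W=0
Move 5: B@(2,2) -> caps B=0 W=0
Move 6: W@(3,3) -> caps B=0 W=0
Move 7: B@(3,0) -> caps B=1 W=0
Move 8: W@(0,3) -> caps B=1 W=0
Move 9: B@(1,3) -> caps B=1 W=0
Move 10: W@(3,1) -> caps B=1 W=0
Move 11: B@(3,2) -> caps B=4 W=0
Move 12: W@(0,1) -> caps B=4 W=0

Answer: .W.W
B..B
.BB.
B.B.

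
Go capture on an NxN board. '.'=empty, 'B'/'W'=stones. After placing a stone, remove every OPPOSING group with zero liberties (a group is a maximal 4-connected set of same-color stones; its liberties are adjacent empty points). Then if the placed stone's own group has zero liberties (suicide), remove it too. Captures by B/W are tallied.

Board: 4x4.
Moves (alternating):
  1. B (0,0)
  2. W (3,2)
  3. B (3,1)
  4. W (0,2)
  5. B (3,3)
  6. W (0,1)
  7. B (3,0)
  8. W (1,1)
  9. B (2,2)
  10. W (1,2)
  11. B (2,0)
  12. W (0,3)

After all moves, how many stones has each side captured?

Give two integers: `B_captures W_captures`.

Move 1: B@(0,0) -> caps B=0 W=0
Move 2: W@(3,2) -> caps B=0 W=0
Move 3: B@(3,1) -> caps B=0 W=0
Move 4: W@(0,2) -> caps B=0 W=0
Move 5: B@(3,3) -> caps B=0 W=0
Move 6: W@(0,1) -> caps B=0 W=0
Move 7: B@(3,0) -> caps B=0 W=0
Move 8: W@(1,1) -> caps B=0 W=0
Move 9: B@(2,2) -> caps B=1 W=0
Move 10: W@(1,2) -> caps B=1 W=0
Move 11: B@(2,0) -> caps B=1 W=0
Move 12: W@(0,3) -> caps B=1 W=0

Answer: 1 0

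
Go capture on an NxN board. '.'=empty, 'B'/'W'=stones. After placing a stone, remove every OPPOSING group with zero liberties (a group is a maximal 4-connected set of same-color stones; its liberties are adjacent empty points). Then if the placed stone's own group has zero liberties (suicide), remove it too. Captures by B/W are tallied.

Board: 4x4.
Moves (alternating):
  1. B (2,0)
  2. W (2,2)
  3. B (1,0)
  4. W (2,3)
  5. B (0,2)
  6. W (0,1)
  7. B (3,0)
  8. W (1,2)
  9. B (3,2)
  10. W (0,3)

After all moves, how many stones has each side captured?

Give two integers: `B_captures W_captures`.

Answer: 0 1

Derivation:
Move 1: B@(2,0) -> caps B=0 W=0
Move 2: W@(2,2) -> caps B=0 W=0
Move 3: B@(1,0) -> caps B=0 W=0
Move 4: W@(2,3) -> caps B=0 W=0
Move 5: B@(0,2) -> caps B=0 W=0
Move 6: W@(0,1) -> caps B=0 W=0
Move 7: B@(3,0) -> caps B=0 W=0
Move 8: W@(1,2) -> caps B=0 W=0
Move 9: B@(3,2) -> caps B=0 W=0
Move 10: W@(0,3) -> caps B=0 W=1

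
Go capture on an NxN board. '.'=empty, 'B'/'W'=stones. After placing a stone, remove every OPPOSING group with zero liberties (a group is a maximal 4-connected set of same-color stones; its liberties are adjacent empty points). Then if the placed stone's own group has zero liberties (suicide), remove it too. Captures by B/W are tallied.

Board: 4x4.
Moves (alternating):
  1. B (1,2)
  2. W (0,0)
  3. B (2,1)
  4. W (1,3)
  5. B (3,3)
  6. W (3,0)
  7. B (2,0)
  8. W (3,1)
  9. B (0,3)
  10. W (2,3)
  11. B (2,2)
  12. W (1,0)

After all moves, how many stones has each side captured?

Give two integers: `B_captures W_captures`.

Answer: 2 0

Derivation:
Move 1: B@(1,2) -> caps B=0 W=0
Move 2: W@(0,0) -> caps B=0 W=0
Move 3: B@(2,1) -> caps B=0 W=0
Move 4: W@(1,3) -> caps B=0 W=0
Move 5: B@(3,3) -> caps B=0 W=0
Move 6: W@(3,0) -> caps B=0 W=0
Move 7: B@(2,0) -> caps B=0 W=0
Move 8: W@(3,1) -> caps B=0 W=0
Move 9: B@(0,3) -> caps B=0 W=0
Move 10: W@(2,3) -> caps B=0 W=0
Move 11: B@(2,2) -> caps B=2 W=0
Move 12: W@(1,0) -> caps B=2 W=0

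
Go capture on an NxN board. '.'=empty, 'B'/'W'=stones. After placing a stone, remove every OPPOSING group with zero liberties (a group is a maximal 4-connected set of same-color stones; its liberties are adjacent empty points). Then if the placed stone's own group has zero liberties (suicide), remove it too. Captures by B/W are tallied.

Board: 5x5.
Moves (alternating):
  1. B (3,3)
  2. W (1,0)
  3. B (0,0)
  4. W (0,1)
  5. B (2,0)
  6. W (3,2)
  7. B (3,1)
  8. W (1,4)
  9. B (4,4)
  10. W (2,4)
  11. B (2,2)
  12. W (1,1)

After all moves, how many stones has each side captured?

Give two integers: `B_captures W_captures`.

Move 1: B@(3,3) -> caps B=0 W=0
Move 2: W@(1,0) -> caps B=0 W=0
Move 3: B@(0,0) -> caps B=0 W=0
Move 4: W@(0,1) -> caps B=0 W=1
Move 5: B@(2,0) -> caps B=0 W=1
Move 6: W@(3,2) -> caps B=0 W=1
Move 7: B@(3,1) -> caps B=0 W=1
Move 8: W@(1,4) -> caps B=0 W=1
Move 9: B@(4,4) -> caps B=0 W=1
Move 10: W@(2,4) -> caps B=0 W=1
Move 11: B@(2,2) -> caps B=0 W=1
Move 12: W@(1,1) -> caps B=0 W=1

Answer: 0 1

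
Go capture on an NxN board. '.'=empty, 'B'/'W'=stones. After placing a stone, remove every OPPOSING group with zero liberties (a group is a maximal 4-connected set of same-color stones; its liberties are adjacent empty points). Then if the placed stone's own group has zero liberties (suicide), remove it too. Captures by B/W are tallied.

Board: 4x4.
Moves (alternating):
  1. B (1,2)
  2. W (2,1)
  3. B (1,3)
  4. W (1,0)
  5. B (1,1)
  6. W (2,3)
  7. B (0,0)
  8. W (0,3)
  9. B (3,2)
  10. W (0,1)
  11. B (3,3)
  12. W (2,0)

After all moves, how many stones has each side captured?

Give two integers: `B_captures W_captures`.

Move 1: B@(1,2) -> caps B=0 W=0
Move 2: W@(2,1) -> caps B=0 W=0
Move 3: B@(1,3) -> caps B=0 W=0
Move 4: W@(1,0) -> caps B=0 W=0
Move 5: B@(1,1) -> caps B=0 W=0
Move 6: W@(2,3) -> caps B=0 W=0
Move 7: B@(0,0) -> caps B=0 W=0
Move 8: W@(0,3) -> caps B=0 W=0
Move 9: B@(3,2) -> caps B=0 W=0
Move 10: W@(0,1) -> caps B=0 W=1
Move 11: B@(3,3) -> caps B=0 W=1
Move 12: W@(2,0) -> caps B=0 W=1

Answer: 0 1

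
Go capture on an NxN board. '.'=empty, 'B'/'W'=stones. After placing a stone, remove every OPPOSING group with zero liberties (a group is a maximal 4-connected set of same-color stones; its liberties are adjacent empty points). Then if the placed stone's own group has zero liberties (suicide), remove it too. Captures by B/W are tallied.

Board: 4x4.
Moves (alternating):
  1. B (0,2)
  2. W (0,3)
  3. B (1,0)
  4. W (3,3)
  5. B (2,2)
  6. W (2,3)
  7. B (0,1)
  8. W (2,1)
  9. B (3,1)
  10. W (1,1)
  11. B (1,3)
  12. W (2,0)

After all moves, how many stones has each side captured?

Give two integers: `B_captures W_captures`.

Answer: 1 0

Derivation:
Move 1: B@(0,2) -> caps B=0 W=0
Move 2: W@(0,3) -> caps B=0 W=0
Move 3: B@(1,0) -> caps B=0 W=0
Move 4: W@(3,3) -> caps B=0 W=0
Move 5: B@(2,2) -> caps B=0 W=0
Move 6: W@(2,3) -> caps B=0 W=0
Move 7: B@(0,1) -> caps B=0 W=0
Move 8: W@(2,1) -> caps B=0 W=0
Move 9: B@(3,1) -> caps B=0 W=0
Move 10: W@(1,1) -> caps B=0 W=0
Move 11: B@(1,3) -> caps B=1 W=0
Move 12: W@(2,0) -> caps B=1 W=0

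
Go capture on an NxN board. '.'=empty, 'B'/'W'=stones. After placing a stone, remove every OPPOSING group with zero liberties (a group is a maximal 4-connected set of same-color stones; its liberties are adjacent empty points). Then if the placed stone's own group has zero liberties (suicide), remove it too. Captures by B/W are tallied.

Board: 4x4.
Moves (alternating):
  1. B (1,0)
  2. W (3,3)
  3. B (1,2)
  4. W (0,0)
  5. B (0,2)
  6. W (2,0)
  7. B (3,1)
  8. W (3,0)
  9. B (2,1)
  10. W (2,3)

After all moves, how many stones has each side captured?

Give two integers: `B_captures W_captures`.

Move 1: B@(1,0) -> caps B=0 W=0
Move 2: W@(3,3) -> caps B=0 W=0
Move 3: B@(1,2) -> caps B=0 W=0
Move 4: W@(0,0) -> caps B=0 W=0
Move 5: B@(0,2) -> caps B=0 W=0
Move 6: W@(2,0) -> caps B=0 W=0
Move 7: B@(3,1) -> caps B=0 W=0
Move 8: W@(3,0) -> caps B=0 W=0
Move 9: B@(2,1) -> caps B=2 W=0
Move 10: W@(2,3) -> caps B=2 W=0

Answer: 2 0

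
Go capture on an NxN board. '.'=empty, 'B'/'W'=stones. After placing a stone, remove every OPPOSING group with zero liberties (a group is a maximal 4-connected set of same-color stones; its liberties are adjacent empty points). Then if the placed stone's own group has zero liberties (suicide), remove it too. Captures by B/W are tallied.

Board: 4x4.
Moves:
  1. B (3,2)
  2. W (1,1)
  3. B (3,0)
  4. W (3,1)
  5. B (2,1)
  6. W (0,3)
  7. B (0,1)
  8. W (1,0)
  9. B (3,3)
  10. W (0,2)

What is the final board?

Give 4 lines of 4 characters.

Move 1: B@(3,2) -> caps B=0 W=0
Move 2: W@(1,1) -> caps B=0 W=0
Move 3: B@(3,0) -> caps B=0 W=0
Move 4: W@(3,1) -> caps B=0 W=0
Move 5: B@(2,1) -> caps B=1 W=0
Move 6: W@(0,3) -> caps B=1 W=0
Move 7: B@(0,1) -> caps B=1 W=0
Move 8: W@(1,0) -> caps B=1 W=0
Move 9: B@(3,3) -> caps B=1 W=0
Move 10: W@(0,2) -> caps B=1 W=0

Answer: .BWW
WW..
.B..
B.BB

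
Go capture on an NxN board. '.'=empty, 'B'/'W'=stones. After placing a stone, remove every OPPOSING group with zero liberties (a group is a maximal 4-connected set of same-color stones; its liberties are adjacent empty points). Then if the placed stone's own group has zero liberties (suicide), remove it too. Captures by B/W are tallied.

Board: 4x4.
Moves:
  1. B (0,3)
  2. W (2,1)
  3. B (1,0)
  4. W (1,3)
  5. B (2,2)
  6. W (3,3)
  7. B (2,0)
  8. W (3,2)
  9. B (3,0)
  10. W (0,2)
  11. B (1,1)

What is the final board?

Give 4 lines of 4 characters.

Move 1: B@(0,3) -> caps B=0 W=0
Move 2: W@(2,1) -> caps B=0 W=0
Move 3: B@(1,0) -> caps B=0 W=0
Move 4: W@(1,3) -> caps B=0 W=0
Move 5: B@(2,2) -> caps B=0 W=0
Move 6: W@(3,3) -> caps B=0 W=0
Move 7: B@(2,0) -> caps B=0 W=0
Move 8: W@(3,2) -> caps B=0 W=0
Move 9: B@(3,0) -> caps B=0 W=0
Move 10: W@(0,2) -> caps B=0 W=1
Move 11: B@(1,1) -> caps B=0 W=1

Answer: ..W.
BB.W
BWB.
B.WW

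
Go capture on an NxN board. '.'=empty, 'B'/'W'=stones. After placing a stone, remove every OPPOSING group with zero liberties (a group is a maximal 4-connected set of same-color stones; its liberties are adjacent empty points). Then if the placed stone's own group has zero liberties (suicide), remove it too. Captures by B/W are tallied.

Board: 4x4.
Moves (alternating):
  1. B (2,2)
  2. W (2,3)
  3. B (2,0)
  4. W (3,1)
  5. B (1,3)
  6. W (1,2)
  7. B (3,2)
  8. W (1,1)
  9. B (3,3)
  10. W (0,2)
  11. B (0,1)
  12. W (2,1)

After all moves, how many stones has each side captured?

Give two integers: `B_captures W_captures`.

Move 1: B@(2,2) -> caps B=0 W=0
Move 2: W@(2,3) -> caps B=0 W=0
Move 3: B@(2,0) -> caps B=0 W=0
Move 4: W@(3,1) -> caps B=0 W=0
Move 5: B@(1,3) -> caps B=0 W=0
Move 6: W@(1,2) -> caps B=0 W=0
Move 7: B@(3,2) -> caps B=0 W=0
Move 8: W@(1,1) -> caps B=0 W=0
Move 9: B@(3,3) -> caps B=1 W=0
Move 10: W@(0,2) -> caps B=1 W=0
Move 11: B@(0,1) -> caps B=1 W=0
Move 12: W@(2,1) -> caps B=1 W=0

Answer: 1 0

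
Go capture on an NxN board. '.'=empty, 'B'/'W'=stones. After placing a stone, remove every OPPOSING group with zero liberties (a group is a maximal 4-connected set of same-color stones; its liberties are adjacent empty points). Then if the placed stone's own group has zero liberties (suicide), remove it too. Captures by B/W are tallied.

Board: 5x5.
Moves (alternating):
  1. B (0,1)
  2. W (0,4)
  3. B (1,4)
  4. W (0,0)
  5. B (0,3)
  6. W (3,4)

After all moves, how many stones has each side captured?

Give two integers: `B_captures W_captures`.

Move 1: B@(0,1) -> caps B=0 W=0
Move 2: W@(0,4) -> caps B=0 W=0
Move 3: B@(1,4) -> caps B=0 W=0
Move 4: W@(0,0) -> caps B=0 W=0
Move 5: B@(0,3) -> caps B=1 W=0
Move 6: W@(3,4) -> caps B=1 W=0

Answer: 1 0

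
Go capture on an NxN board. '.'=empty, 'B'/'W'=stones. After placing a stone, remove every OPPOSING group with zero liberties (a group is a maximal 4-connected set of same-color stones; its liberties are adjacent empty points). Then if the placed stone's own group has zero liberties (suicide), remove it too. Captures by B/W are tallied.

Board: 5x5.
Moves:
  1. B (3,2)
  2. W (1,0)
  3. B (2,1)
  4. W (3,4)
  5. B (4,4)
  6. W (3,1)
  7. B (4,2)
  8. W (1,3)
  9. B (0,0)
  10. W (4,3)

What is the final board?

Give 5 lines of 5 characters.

Move 1: B@(3,2) -> caps B=0 W=0
Move 2: W@(1,0) -> caps B=0 W=0
Move 3: B@(2,1) -> caps B=0 W=0
Move 4: W@(3,4) -> caps B=0 W=0
Move 5: B@(4,4) -> caps B=0 W=0
Move 6: W@(3,1) -> caps B=0 W=0
Move 7: B@(4,2) -> caps B=0 W=0
Move 8: W@(1,3) -> caps B=0 W=0
Move 9: B@(0,0) -> caps B=0 W=0
Move 10: W@(4,3) -> caps B=0 W=1

Answer: B....
W..W.
.B...
.WB.W
..BW.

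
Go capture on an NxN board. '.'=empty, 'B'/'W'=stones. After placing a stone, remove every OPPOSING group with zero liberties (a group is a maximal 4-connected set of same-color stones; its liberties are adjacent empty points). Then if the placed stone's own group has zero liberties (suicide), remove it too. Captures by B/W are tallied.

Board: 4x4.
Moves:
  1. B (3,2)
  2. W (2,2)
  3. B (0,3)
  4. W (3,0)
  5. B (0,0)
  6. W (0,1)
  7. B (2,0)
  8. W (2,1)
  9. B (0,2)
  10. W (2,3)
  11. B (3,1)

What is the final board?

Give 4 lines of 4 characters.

Answer: BWBB
....
BWWW
.BB.

Derivation:
Move 1: B@(3,2) -> caps B=0 W=0
Move 2: W@(2,2) -> caps B=0 W=0
Move 3: B@(0,3) -> caps B=0 W=0
Move 4: W@(3,0) -> caps B=0 W=0
Move 5: B@(0,0) -> caps B=0 W=0
Move 6: W@(0,1) -> caps B=0 W=0
Move 7: B@(2,0) -> caps B=0 W=0
Move 8: W@(2,1) -> caps B=0 W=0
Move 9: B@(0,2) -> caps B=0 W=0
Move 10: W@(2,3) -> caps B=0 W=0
Move 11: B@(3,1) -> caps B=1 W=0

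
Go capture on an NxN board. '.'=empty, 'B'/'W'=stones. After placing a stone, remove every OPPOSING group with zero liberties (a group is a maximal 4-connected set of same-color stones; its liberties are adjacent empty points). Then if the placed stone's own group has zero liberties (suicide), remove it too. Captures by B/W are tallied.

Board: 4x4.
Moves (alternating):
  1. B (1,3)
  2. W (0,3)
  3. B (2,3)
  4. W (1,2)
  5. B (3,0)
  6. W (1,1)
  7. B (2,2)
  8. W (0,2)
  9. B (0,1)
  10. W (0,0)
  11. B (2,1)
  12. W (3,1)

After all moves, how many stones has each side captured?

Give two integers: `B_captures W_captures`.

Move 1: B@(1,3) -> caps B=0 W=0
Move 2: W@(0,3) -> caps B=0 W=0
Move 3: B@(2,3) -> caps B=0 W=0
Move 4: W@(1,2) -> caps B=0 W=0
Move 5: B@(3,0) -> caps B=0 W=0
Move 6: W@(1,1) -> caps B=0 W=0
Move 7: B@(2,2) -> caps B=0 W=0
Move 8: W@(0,2) -> caps B=0 W=0
Move 9: B@(0,1) -> caps B=0 W=0
Move 10: W@(0,0) -> caps B=0 W=1
Move 11: B@(2,1) -> caps B=0 W=1
Move 12: W@(3,1) -> caps B=0 W=1

Answer: 0 1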